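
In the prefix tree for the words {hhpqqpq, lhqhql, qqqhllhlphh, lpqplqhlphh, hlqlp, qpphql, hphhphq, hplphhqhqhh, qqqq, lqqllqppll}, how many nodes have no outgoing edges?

10

A leaf is a node with no children — equivalently, the end of a word that is not a proper prefix of any other stored word.
Those words: "hhpqqpq", "hlqlp", "hphhphq", "hplphhqhqhh", "lhqhql", "lpqplqhlphh", "lqqllqppll", "qpphql", "qqqhllhlphh", "qqqq"
Leaf count: 10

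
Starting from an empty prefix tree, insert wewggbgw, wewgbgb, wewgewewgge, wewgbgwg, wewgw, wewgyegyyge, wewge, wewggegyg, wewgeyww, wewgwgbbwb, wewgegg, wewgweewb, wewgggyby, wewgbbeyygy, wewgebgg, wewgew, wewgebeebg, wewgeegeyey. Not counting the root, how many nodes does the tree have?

Count nodes per top-level branch (shared prefixes stored once):
  'w'-branch (wewgbbeyygy, wewgbgb, wewgbgwg, wewge, wewgebeebg, wewgebgg, wewgeegeyey, wewgegg, wewgew, wewgewewgge, wewgeyww, wewggbgw, wewggegyg, wewgggyby, wewgw, wewgweewb, wewgwgbbwb, wewgyegyyge): 69 nodes
Sum: 69

69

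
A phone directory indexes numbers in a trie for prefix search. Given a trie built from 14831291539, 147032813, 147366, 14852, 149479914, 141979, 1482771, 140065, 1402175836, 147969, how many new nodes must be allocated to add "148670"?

3

The longest prefix of "148670" already in the trie is "148" (length 3).
New nodes needed: |"148670"| − 3 = 6 − 3 = 3.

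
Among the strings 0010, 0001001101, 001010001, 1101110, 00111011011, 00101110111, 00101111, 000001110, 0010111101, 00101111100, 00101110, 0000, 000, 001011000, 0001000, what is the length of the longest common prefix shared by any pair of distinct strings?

8

Look for the deepest trie node that still has at least two words in its subtree.
e.g. "00101110" and "00101110111" share the prefix "00101110" of length 8; no pair shares a longer one.
Longest shared-prefix length: 8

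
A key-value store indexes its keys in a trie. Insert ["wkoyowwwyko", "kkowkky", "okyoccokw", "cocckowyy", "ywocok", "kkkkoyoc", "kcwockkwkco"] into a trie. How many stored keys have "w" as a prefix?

Walk to "w"; the words in its subtree are exactly those with that prefix.
Words under "w": wkoyowwwyko
Count: 1

1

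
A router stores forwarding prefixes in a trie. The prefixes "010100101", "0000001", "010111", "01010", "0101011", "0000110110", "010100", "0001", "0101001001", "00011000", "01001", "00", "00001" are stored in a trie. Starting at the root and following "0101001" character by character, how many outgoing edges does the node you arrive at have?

Follow the path "0101001" to its node, then look at its outgoing edges.
Distinct next characters after "0101001": 0.
That node has 1 child edge.

1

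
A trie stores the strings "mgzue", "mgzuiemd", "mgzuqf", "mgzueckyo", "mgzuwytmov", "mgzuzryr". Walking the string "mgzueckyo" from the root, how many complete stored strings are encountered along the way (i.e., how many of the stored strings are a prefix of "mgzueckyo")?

Traverse "mgzueckyo" character by character; count nodes along the way that are marked as word ends.
Prefixes of the query that are stored words: "mgzue", "mgzueckyo"
Count: 2

2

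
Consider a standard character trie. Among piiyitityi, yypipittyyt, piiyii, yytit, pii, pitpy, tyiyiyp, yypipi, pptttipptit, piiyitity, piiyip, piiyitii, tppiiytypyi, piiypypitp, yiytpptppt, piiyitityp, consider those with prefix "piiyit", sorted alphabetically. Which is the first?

piiyitii

DFS of the "piiyit" subtree visits, in order: "piiyitii", "piiyitity", "piiyitityi", "piiyitityp"
Position 1: piiyitii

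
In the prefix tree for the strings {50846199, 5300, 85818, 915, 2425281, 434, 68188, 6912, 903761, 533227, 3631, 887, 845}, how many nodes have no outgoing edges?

13

A leaf is a node with no children — equivalently, the end of a word that is not a proper prefix of any other stored word.
Those words: "2425281", "3631", "434", "50846199", "5300", "533227", "68188", "6912", "845", "85818", "887", "903761", "915"
Leaf count: 13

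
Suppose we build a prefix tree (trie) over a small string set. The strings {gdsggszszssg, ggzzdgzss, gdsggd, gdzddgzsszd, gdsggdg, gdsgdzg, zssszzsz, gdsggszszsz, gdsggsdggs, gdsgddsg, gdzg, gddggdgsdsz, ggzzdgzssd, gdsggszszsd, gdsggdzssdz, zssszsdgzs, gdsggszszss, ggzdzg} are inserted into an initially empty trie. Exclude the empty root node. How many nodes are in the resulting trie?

75

Trace insertions, counting only characters that open a new branch:
  "gdsggszszssg" → 12 new (g, d, s, g, g, s, z, s, z, s, s, g)
  "ggzzdgzss" → prefix "g" already present; 8 new (g, z, z, d, g, z, s, s)
  "gdsggd" → prefix "gdsgg" already present; 1 new (d)
  "gdzddgzsszd" → prefix "gd" already present; 9 new (z, d, d, g, z, s, s, z, d)
  "gdsggdg" → prefix "gdsggd" already present; 1 new (g)
  "gdsgdzg" → prefix "gdsg" already present; 3 new (d, z, g)
  "zssszzsz" → 8 new (z, s, s, s, z, z, s, z)
  "gdsggszszsz" → prefix "gdsggszszs" already present; 1 new (z)
  "gdsggsdggs" → prefix "gdsggs" already present; 4 new (d, g, g, s)
  "gdsgddsg" → prefix "gdsgd" already present; 3 new (d, s, g)
  "gdzg" → prefix "gdz" already present; 1 new (g)
  "gddggdgsdsz" → prefix "gd" already present; 9 new (d, g, g, d, g, s, d, s, z)
  "ggzzdgzssd" → prefix "ggzzdgzss" already present; 1 new (d)
  "gdsggszszsd" → prefix "gdsggszszs" already present; 1 new (d)
  "gdsggdzssdz" → prefix "gdsggd" already present; 5 new (z, s, s, d, z)
  "zssszsdgzs" → prefix "zsssz" already present; 5 new (s, d, g, z, s)
  "gdsggszszss" → prefix "gdsggszszss" already present; 0 new (none)
  "ggzdzg" → prefix "ggz" already present; 3 new (d, z, g)
Total nodes = 12 + 8 + 1 + 9 + 1 + 3 + 8 + 1 + 4 + 3 + 1 + 9 + 1 + 1 + 5 + 5 + 0 + 3 = 75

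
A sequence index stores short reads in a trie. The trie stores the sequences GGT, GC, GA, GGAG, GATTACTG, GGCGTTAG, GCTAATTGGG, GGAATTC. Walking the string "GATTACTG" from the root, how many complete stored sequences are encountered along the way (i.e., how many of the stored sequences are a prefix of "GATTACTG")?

2

Check each prefix of "GATTACTG" against the stored set — each match is an end-marker on the path.
Prefixes of the query that are stored words: "GA", "GATTACTG"
Count: 2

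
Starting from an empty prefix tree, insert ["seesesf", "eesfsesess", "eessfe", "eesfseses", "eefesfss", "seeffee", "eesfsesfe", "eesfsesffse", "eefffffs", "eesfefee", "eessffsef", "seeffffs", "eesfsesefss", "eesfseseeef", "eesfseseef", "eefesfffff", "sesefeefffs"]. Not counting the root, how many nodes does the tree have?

71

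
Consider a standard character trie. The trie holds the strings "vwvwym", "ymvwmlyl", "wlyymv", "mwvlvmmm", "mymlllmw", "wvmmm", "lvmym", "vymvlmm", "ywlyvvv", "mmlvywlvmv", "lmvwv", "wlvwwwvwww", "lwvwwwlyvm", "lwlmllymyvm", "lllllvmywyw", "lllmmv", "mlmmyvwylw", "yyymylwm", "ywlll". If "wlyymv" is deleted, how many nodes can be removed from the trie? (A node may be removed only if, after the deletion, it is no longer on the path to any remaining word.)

4

A node on "wlyymv"'s path can go only if nothing else ends at it or branches off below it.
The suffix "yymv" (4 nodes) is used only by "wlyymv"; the node for "wl" still has the child "v", so pruning stops there.
Nodes removed: 4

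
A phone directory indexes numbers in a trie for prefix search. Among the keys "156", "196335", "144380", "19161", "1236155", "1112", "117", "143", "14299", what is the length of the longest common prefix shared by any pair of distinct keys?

2

Look for the deepest trie node that still has at least two words in its subtree.
"1112" and "117" agree on "11" (2 characters) before diverging; nothing deeper is shared.
Longest shared-prefix length: 2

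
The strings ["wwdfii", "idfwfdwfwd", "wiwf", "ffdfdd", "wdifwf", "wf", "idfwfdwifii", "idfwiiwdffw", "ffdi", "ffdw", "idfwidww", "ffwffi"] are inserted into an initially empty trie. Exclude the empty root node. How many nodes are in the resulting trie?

Count nodes per top-level branch (shared prefixes stored once):
  'f'-branch (ffdfdd, ffdi, ffdw, ffwffi): 12 nodes
  'i'-branch (idfwfdwfwd, idfwfdwifii, idfwidww, idfwiiwdffw): 24 nodes
  'w'-branch (wdifwf, wf, wiwf, wwdfii): 15 nodes
Sum: 51

51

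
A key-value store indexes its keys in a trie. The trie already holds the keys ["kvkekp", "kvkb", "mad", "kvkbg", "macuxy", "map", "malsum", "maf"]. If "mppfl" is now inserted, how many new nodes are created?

4

"m" is already a path in the trie; the remaining "ppfl" must be added.
Each of the 4 remaining characters creates one node.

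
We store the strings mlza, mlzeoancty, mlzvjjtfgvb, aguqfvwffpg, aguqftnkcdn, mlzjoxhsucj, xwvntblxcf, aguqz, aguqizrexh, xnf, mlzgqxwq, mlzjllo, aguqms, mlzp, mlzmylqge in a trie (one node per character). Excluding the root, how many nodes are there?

80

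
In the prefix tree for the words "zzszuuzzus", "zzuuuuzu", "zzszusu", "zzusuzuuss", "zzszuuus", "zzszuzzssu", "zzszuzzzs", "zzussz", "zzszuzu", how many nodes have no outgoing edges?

A leaf is a node with no children — equivalently, the end of a word that is not a proper prefix of any other stored word.
Those words: "zzszusu", "zzszuuus", "zzszuuzzus", "zzszuzu", "zzszuzzssu", "zzszuzzzs", "zzussz", "zzusuzuuss", "zzuuuuzu"
Leaf count: 9

9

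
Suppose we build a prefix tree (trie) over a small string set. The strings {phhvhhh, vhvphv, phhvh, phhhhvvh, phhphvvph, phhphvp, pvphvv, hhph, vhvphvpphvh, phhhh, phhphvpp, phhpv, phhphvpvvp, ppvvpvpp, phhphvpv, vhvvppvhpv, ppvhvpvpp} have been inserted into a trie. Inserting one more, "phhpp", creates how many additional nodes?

Walking "phhpp" from the root, the first 4 characters ("phhp") follow existing edges; "p" is the first miss.
So 5 − 4 = 1 new nodes.

1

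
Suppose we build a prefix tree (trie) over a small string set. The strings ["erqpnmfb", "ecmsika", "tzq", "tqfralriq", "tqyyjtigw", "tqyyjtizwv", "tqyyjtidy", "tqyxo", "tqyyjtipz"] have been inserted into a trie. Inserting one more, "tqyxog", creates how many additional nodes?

1

Walking "tqyxog" from the root, the first 5 characters ("tqyxo") follow existing edges; "g" is the first miss.
So 6 − 5 = 1 new nodes.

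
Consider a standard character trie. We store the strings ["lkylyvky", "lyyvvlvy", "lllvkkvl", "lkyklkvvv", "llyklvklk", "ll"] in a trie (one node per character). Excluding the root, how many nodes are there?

Insert word by word; a character creates a node only if that edge doesn't already exist:
  "lkylyvky" → 8 new (l, k, y, l, y, v, k, y)
  "lyyvvlvy" → prefix "l" already present; 7 new (y, y, v, v, l, v, y)
  "lllvkkvl" → prefix "l" already present; 7 new (l, l, v, k, k, v, l)
  "lkyklkvvv" → prefix "lky" already present; 6 new (k, l, k, v, v, v)
  "llyklvklk" → prefix "ll" already present; 7 new (y, k, l, v, k, l, k)
  "ll" → prefix "ll" already present; 0 new (none)
Total nodes = 8 + 7 + 7 + 6 + 7 + 0 = 35

35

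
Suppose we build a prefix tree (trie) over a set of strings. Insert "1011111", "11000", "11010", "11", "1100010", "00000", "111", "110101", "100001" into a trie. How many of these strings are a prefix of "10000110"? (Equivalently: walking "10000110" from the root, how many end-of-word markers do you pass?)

Walk "10000110" from the root; an end-of-word marker is hit whenever a stored word is a prefix of "10000110".
Prefixes of the query that are stored words: "100001"
Count: 1

1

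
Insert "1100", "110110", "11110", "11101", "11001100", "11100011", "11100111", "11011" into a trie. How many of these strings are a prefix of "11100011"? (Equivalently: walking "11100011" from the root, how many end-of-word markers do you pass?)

1

Walk "11100011" from the root; an end-of-word marker is hit whenever a stored word is a prefix of "11100011".
Prefixes of the query that are stored words: "11100011"
Count: 1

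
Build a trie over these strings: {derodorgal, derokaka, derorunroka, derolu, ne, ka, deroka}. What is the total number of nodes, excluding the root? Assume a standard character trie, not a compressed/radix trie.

27

Trie structure (* marks end of a word):
(root)
├─ d
│  └─ e
│     └─ r
│        └─ o
│           ├─ d
│           │  └─ o
│           │     └─ r
│           │        └─ g
│           │           └─ a
│           │              └─ l *
│           ├─ k
│           │  └─ a *
│           │     └─ k
│           │        └─ a *
│           ├─ l
│           │  └─ u *
│           └─ r
│              └─ u
│                 └─ n
│                    └─ r
│                       └─ o
│                          └─ k
│                             └─ a *
├─ k
│  └─ a *
└─ n
   └─ e *
Counting every labelled node above: 27.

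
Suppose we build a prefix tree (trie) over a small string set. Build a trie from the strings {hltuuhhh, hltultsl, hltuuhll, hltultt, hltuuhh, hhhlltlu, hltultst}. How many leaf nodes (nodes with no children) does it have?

6

A leaf is a node with no children — equivalently, the end of a word that is not a proper prefix of any other stored word.
Those words: "hhhlltlu", "hltultsl", "hltultst", "hltultt", "hltuuhhh", "hltuuhll"
Leaf count: 6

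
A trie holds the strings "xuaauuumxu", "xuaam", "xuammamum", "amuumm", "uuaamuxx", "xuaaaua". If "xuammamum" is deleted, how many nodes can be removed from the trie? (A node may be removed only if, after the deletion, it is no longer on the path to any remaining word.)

6

Walk "xuammamum" from the leaf back toward the root, removing each node that no remaining word uses.
The suffix "mmamum" (6 nodes) is used only by "xuammamum"; the node for "xua" still has the child "a", so pruning stops there.
Nodes removed: 6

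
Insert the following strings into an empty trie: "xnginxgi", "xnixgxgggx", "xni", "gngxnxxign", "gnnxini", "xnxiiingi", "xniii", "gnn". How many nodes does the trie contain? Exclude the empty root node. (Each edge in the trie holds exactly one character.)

Insert word by word; a character creates a node only if that edge doesn't already exist:
  "xnginxgi" → 8 new (x, n, g, i, n, x, g, i)
  "xnixgxgggx" → prefix "xn" already present; 8 new (i, x, g, x, g, g, g, x)
  "xni" → prefix "xni" already present; 0 new (none)
  "gngxnxxign" → 10 new (g, n, g, x, n, x, x, i, g, n)
  "gnnxini" → prefix "gn" already present; 5 new (n, x, i, n, i)
  "xnxiiingi" → prefix "xn" already present; 7 new (x, i, i, i, n, g, i)
  "xniii" → prefix "xni" already present; 2 new (i, i)
  "gnn" → prefix "gnn" already present; 0 new (none)
Total nodes = 8 + 8 + 0 + 10 + 5 + 7 + 2 + 0 = 40

40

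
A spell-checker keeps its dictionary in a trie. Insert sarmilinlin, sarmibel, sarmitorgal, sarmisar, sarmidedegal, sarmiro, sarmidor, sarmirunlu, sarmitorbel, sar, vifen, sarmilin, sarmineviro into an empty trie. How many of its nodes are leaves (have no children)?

11

Leaves are exactly the stored words that no other stored word extends.
Those words: "sarmibel", "sarmidedegal", "sarmidor", "sarmilinlin", "sarmineviro", "sarmiro", "sarmirunlu", "sarmisar", "sarmitorbel", "sarmitorgal", "vifen"
Leaf count: 11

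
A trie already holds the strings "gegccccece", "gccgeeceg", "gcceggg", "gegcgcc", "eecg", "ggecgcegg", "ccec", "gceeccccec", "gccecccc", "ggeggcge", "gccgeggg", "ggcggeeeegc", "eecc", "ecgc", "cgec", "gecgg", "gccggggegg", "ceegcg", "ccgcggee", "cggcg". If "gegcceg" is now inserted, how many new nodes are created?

2

Walking "gegcceg" from the root, the first 5 characters ("gegcc") follow existing edges; "e" is the first miss.
Each of the 2 remaining characters creates one node.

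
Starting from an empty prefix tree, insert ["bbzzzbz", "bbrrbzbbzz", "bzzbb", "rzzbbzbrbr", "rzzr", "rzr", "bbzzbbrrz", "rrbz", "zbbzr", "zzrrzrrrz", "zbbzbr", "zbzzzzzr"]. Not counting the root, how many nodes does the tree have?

Count nodes per top-level branch (shared prefixes stored once):
  'b'-branch (bbrrbzbbzz, bbzzbbrrz, bbzzzbz, bzzbb): 24 nodes
  'r'-branch (rrbz, rzr, rzzbbzbrbr, rzzr): 15 nodes
  'z'-branch (zbbzbr, zbbzr, zbzzzzzr, zzrrzrrrz): 21 nodes
Sum: 60

60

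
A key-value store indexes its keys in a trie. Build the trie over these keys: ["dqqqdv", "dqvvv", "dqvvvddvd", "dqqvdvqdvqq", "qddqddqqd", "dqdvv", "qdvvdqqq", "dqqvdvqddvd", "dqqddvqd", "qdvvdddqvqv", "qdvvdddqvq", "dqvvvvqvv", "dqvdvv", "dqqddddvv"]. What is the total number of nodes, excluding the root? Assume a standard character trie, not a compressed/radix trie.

Insert word by word; a character creates a node only if that edge doesn't already exist:
  "dqqqdv" → 6 new (d, q, q, q, d, v)
  "dqvvv" → prefix "dq" already present; 3 new (v, v, v)
  "dqvvvddvd" → prefix "dqvvv" already present; 4 new (d, d, v, d)
  "dqqvdvqdvqq" → prefix "dqq" already present; 8 new (v, d, v, q, d, v, q, q)
  "qddqddqqd" → 9 new (q, d, d, q, d, d, q, q, d)
  "dqdvv" → prefix "dq" already present; 3 new (d, v, v)
  "qdvvdqqq" → prefix "qd" already present; 6 new (v, v, d, q, q, q)
  "dqqvdvqddvd" → prefix "dqqvdvqd" already present; 3 new (d, v, d)
  "dqqddvqd" → prefix "dqq" already present; 5 new (d, d, v, q, d)
  "qdvvdddqvqv" → prefix "qdvvd" already present; 6 new (d, d, q, v, q, v)
  "qdvvdddqvq" → prefix "qdvvdddqvq" already present; 0 new (none)
  "dqvvvvqvv" → prefix "dqvvv" already present; 4 new (v, q, v, v)
  "dqvdvv" → prefix "dqv" already present; 3 new (d, v, v)
  "dqqddddvv" → prefix "dqqdd" already present; 4 new (d, d, v, v)
Total nodes = 6 + 3 + 4 + 8 + 9 + 3 + 6 + 3 + 5 + 6 + 0 + 4 + 3 + 4 = 64

64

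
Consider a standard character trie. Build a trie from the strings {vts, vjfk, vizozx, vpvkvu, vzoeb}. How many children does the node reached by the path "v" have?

5

Walk "v" from the root, arriving at one node.
Distinct next characters after "v": i, j, p, t, z.
That node has 5 child edges.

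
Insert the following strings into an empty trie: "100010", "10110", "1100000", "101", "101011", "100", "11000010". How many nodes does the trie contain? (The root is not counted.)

20

Trace insertions, counting only characters that open a new branch:
  "100010" → 6 new (1, 0, 0, 0, 1, 0)
  "10110" → prefix "10" already present; 3 new (1, 1, 0)
  "1100000" → prefix "1" already present; 6 new (1, 0, 0, 0, 0, 0)
  "101" → prefix "101" already present; 0 new (none)
  "101011" → prefix "101" already present; 3 new (0, 1, 1)
  "100" → prefix "100" already present; 0 new (none)
  "11000010" → prefix "110000" already present; 2 new (1, 0)
Total nodes = 6 + 3 + 6 + 0 + 3 + 0 + 2 = 20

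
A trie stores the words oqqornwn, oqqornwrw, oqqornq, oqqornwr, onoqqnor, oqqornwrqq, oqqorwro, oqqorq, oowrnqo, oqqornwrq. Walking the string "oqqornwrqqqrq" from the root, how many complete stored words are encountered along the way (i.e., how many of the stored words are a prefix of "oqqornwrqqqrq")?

Traverse "oqqornwrqqqrq" character by character; count nodes along the way that are marked as word ends.
Prefixes of the query that are stored words: "oqqornwr", "oqqornwrq", "oqqornwrqq"
Count: 3

3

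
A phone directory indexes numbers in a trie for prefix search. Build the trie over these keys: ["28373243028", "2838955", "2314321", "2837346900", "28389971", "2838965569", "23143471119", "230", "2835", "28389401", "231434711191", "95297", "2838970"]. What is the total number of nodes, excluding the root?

53

For each word, the new-node count is its length minus the longest prefix already in the trie:
  "28373243028" → 11 new (2, 8, 3, 7, 3, 2, 4, 3, 0, 2, 8)
  "2838955" → prefix "283" already present; 4 new (8, 9, 5, 5)
  "2314321" → prefix "2" already present; 6 new (3, 1, 4, 3, 2, 1)
  "2837346900" → prefix "28373" already present; 5 new (4, 6, 9, 0, 0)
  "28389971" → prefix "28389" already present; 3 new (9, 7, 1)
  "2838965569" → prefix "28389" already present; 5 new (6, 5, 5, 6, 9)
  "23143471119" → prefix "23143" already present; 6 new (4, 7, 1, 1, 1, 9)
  "230" → prefix "23" already present; 1 new (0)
  "2835" → prefix "283" already present; 1 new (5)
  "28389401" → prefix "28389" already present; 3 new (4, 0, 1)
  "231434711191" → prefix "23143471119" already present; 1 new (1)
  "95297" → 5 new (9, 5, 2, 9, 7)
  "2838970" → prefix "28389" already present; 2 new (7, 0)
Total nodes = 11 + 4 + 6 + 5 + 3 + 5 + 6 + 1 + 1 + 3 + 1 + 5 + 2 = 53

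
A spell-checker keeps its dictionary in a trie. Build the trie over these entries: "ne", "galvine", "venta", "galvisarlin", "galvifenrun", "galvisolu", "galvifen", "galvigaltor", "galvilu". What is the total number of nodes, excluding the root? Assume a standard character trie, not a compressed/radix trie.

37

Count nodes per top-level branch (shared prefixes stored once):
  'g'-branch (galvifen, galvifenrun, galvigaltor, galvilu, galvine, galvisarlin, galvisolu): 30 nodes
  'n'-branch (ne): 2 nodes
  'v'-branch (venta): 5 nodes
Sum: 37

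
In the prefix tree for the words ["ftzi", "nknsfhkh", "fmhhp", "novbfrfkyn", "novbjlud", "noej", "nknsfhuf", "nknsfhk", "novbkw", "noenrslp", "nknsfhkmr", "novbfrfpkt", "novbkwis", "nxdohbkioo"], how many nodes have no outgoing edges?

12

Leaves are exactly the stored words that no other stored word extends.
Those words: "fmhhp", "ftzi", "nknsfhkh", "nknsfhkmr", "nknsfhuf", "noej", "noenrslp", "novbfrfkyn", "novbfrfpkt", "novbjlud", "novbkwis", "nxdohbkioo"
Leaf count: 12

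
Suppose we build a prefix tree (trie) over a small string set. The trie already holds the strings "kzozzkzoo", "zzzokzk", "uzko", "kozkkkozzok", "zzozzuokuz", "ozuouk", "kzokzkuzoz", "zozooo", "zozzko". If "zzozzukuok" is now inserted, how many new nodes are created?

Walking "zzozzukuok" from the root, the first 6 characters ("zzozzu") follow existing edges; "k" is the first miss.
Each of the 4 remaining characters creates one node.

4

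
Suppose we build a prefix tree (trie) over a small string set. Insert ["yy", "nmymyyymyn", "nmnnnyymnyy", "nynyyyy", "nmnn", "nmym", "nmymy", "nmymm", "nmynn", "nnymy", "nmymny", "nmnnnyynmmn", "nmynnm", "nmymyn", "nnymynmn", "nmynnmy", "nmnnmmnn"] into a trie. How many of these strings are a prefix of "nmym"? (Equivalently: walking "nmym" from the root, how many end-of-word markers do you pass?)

Check each prefix of "nmym" against the stored set — each match is an end-marker on the path.
Prefixes of the query that are stored words: "nmym"
Count: 1

1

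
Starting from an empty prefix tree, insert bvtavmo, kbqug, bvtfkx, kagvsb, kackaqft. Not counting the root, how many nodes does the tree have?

26

Trace insertions, counting only characters that open a new branch:
  "bvtavmo" → 7 new (b, v, t, a, v, m, o)
  "kbqug" → 5 new (k, b, q, u, g)
  "bvtfkx" → prefix "bvt" already present; 3 new (f, k, x)
  "kagvsb" → prefix "k" already present; 5 new (a, g, v, s, b)
  "kackaqft" → prefix "ka" already present; 6 new (c, k, a, q, f, t)
Total nodes = 7 + 5 + 3 + 5 + 6 = 26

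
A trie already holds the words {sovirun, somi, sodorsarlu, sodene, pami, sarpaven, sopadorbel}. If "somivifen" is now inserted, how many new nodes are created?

Walking "somivifen" from the root, the first 4 characters ("somi") follow existing edges; "v" is the first miss.
Each of the 5 remaining characters creates one node.

5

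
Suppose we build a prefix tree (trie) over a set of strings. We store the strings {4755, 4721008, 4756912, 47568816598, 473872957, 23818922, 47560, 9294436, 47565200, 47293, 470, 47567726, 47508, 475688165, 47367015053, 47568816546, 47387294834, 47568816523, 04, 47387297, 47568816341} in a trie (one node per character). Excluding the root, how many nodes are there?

78

Count nodes per top-level branch (shared prefixes stored once):
  '0'-branch (04): 2 nodes
  '2'-branch (23818922): 8 nodes
  '4'-branch (470, 4721008, 47293, 47367015053, 47387294834, 473872957, 47387297, 47508, 4755, 47560, 47565200, 47567726, 47568816341, 475688165, 47568816523, 47568816546, 47568816598, 4756912): 61 nodes
  '9'-branch (9294436): 7 nodes
Sum: 78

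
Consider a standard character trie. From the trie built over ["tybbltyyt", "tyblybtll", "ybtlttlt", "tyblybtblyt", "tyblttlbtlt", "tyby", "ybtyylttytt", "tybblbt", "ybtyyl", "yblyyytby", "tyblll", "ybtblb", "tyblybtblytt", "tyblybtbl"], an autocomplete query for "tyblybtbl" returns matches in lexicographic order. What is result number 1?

tyblybtbl

Filter for "tyblybtbl…" and sort: "tyblybtbl", "tyblybtblyt", "tyblybtblytt"
The 1st is tyblybtbl.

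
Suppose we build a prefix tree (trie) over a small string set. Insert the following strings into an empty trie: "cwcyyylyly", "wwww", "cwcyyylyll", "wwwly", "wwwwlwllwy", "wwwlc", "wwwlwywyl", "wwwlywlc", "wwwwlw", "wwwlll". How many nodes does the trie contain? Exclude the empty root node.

Insert word by word; a character creates a node only if that edge doesn't already exist:
  "cwcyyylyly" → 10 new (c, w, c, y, y, y, l, y, l, y)
  "wwww" → 4 new (w, w, w, w)
  "cwcyyylyll" → prefix "cwcyyylyl" already present; 1 new (l)
  "wwwly" → prefix "www" already present; 2 new (l, y)
  "wwwwlwllwy" → prefix "wwww" already present; 6 new (l, w, l, l, w, y)
  "wwwlc" → prefix "wwwl" already present; 1 new (c)
  "wwwlwywyl" → prefix "wwwl" already present; 5 new (w, y, w, y, l)
  "wwwlywlc" → prefix "wwwly" already present; 3 new (w, l, c)
  "wwwwlw" → prefix "wwwwlw" already present; 0 new (none)
  "wwwlll" → prefix "wwwl" already present; 2 new (l, l)
Total nodes = 10 + 4 + 1 + 2 + 6 + 1 + 5 + 3 + 0 + 2 = 34

34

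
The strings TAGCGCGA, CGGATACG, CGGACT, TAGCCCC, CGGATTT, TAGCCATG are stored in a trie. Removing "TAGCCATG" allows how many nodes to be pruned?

3

A node on "TAGCCATG"'s path can go only if nothing else ends at it or branches off below it.
The suffix "ATG" (3 nodes) is used only by "TAGCCATG"; the node for "TAGCC" still has the child "C", so pruning stops there.
Nodes removed: 3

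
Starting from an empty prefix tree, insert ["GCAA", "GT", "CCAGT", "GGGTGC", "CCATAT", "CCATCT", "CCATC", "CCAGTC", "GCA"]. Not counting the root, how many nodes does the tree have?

21

Insert word by word; a character creates a node only if that edge doesn't already exist:
  "GCAA" → 4 new (G, C, A, A)
  "GT" → prefix "G" already present; 1 new (T)
  "CCAGT" → 5 new (C, C, A, G, T)
  "GGGTGC" → prefix "G" already present; 5 new (G, G, T, G, C)
  "CCATAT" → prefix "CCA" already present; 3 new (T, A, T)
  "CCATCT" → prefix "CCAT" already present; 2 new (C, T)
  "CCATC" → prefix "CCATC" already present; 0 new (none)
  "CCAGTC" → prefix "CCAGT" already present; 1 new (C)
  "GCA" → prefix "GCA" already present; 0 new (none)
Total nodes = 4 + 1 + 5 + 5 + 3 + 2 + 0 + 1 + 0 = 21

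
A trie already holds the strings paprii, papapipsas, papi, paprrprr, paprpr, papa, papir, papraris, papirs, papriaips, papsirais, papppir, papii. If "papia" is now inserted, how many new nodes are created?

The longest prefix of "papia" already in the trie is "papi" (length 4).
So 5 − 4 = 1 new nodes.

1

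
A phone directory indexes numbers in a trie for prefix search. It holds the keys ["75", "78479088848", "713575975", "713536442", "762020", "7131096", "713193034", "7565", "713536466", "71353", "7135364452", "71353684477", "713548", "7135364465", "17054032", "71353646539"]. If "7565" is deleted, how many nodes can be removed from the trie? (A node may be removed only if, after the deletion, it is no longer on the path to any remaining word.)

A node on "7565"'s path can go only if nothing else ends at it or branches off below it.
The suffix "65" (2 nodes) is used only by "7565"; "75" is itself a stored word, so pruning stops there.
Nodes removed: 2

2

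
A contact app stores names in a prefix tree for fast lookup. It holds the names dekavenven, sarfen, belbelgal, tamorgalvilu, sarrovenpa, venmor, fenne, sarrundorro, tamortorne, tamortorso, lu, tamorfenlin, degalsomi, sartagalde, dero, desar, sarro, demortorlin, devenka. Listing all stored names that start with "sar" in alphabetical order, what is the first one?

Filter for "sar…" and sort: "sarfen", "sarro", "sarrovenpa", "sarrundorro", "sartagalde"
Position 1: sarfen

sarfen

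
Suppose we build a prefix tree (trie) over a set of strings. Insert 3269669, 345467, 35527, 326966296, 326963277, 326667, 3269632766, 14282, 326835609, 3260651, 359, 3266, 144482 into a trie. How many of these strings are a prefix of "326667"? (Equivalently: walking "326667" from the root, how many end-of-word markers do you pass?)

Traverse "326667" character by character; count nodes along the way that are marked as word ends.
Prefixes of the query that are stored words: "3266", "326667"
Count: 2

2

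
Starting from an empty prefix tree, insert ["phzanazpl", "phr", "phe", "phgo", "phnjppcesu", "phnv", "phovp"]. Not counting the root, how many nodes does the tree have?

25

Trace insertions, counting only characters that open a new branch:
  "phzanazpl" → 9 new (p, h, z, a, n, a, z, p, l)
  "phr" → prefix "ph" already present; 1 new (r)
  "phe" → prefix "ph" already present; 1 new (e)
  "phgo" → prefix "ph" already present; 2 new (g, o)
  "phnjppcesu" → prefix "ph" already present; 8 new (n, j, p, p, c, e, s, u)
  "phnv" → prefix "phn" already present; 1 new (v)
  "phovp" → prefix "ph" already present; 3 new (o, v, p)
Total nodes = 9 + 1 + 1 + 2 + 8 + 1 + 3 = 25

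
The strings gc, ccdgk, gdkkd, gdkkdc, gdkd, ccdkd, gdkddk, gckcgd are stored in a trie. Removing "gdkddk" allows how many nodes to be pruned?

A node on "gdkddk"'s path can go only if nothing else ends at it or branches off below it.
The suffix "dk" (2 nodes) is used only by "gdkddk"; "gdkd" is itself a stored word, so pruning stops there.
Nodes removed: 2

2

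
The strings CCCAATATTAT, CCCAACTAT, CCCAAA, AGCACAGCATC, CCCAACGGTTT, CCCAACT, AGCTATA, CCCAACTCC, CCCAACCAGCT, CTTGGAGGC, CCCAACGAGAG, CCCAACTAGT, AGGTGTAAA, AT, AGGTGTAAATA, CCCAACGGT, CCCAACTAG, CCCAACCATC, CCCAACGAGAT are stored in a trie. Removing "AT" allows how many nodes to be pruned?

1

A node on "AT"'s path can go only if nothing else ends at it or branches off below it.
The suffix "T" (1 node) is used only by "AT"; the node for "A" still has the child "G", so pruning stops there.
Nodes removed: 1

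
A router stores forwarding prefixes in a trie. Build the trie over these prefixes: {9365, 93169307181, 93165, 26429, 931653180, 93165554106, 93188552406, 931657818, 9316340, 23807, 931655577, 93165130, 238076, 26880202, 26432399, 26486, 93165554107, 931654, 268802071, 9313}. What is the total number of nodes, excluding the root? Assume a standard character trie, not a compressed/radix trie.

Count nodes per top-level branch (shared prefixes stored once):
  '2'-branch (23807, 238076, 26429, 26432399, 26486, 26880202, 268802071): 25 nodes
  '9'-branch (9313, 9316340, 93165, 93165130, 931653180, 931654, 93165554106, 93165554107, 931655577, 931657818, 93169307181, 93188552406, 9365): 47 nodes
Sum: 72

72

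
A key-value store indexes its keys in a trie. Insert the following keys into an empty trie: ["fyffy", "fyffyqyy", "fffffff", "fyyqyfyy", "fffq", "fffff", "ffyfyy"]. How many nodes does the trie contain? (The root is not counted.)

Insert word by word; a character creates a node only if that edge doesn't already exist:
  "fyffy" → 5 new (f, y, f, f, y)
  "fyffyqyy" → prefix "fyffy" already present; 3 new (q, y, y)
  "fffffff" → prefix "f" already present; 6 new (f, f, f, f, f, f)
  "fyyqyfyy" → prefix "fy" already present; 6 new (y, q, y, f, y, y)
  "fffq" → prefix "fff" already present; 1 new (q)
  "fffff" → prefix "fffff" already present; 0 new (none)
  "ffyfyy" → prefix "ff" already present; 4 new (y, f, y, y)
Total nodes = 5 + 3 + 6 + 6 + 1 + 0 + 4 = 25

25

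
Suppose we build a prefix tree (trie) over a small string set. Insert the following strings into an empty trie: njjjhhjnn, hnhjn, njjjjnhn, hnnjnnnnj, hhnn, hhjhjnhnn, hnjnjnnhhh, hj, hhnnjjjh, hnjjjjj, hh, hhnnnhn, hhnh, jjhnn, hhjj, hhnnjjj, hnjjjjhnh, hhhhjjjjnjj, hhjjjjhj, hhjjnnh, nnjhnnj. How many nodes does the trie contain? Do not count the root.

Insert word by word; a character creates a node only if that edge doesn't already exist:
  "njjjhhjnn" → 9 new (n, j, j, j, h, h, j, n, n)
  "hnhjn" → 5 new (h, n, h, j, n)
  "njjjjnhn" → prefix "njjj" already present; 4 new (j, n, h, n)
  "hnnjnnnnj" → prefix "hn" already present; 7 new (n, j, n, n, n, n, j)
  "hhnn" → prefix "h" already present; 3 new (h, n, n)
  "hhjhjnhnn" → prefix "hh" already present; 7 new (j, h, j, n, h, n, n)
  "hnjnjnnhhh" → prefix "hn" already present; 8 new (j, n, j, n, n, h, h, h)
  "hj" → prefix "h" already present; 1 new (j)
  "hhnnjjjh" → prefix "hhnn" already present; 4 new (j, j, j, h)
  "hnjjjjj" → prefix "hnj" already present; 4 new (j, j, j, j)
  "hh" → prefix "hh" already present; 0 new (none)
  "hhnnnhn" → prefix "hhnn" already present; 3 new (n, h, n)
  "hhnh" → prefix "hhn" already present; 1 new (h)
  "jjhnn" → 5 new (j, j, h, n, n)
  "hhjj" → prefix "hhj" already present; 1 new (j)
  "hhnnjjj" → prefix "hhnnjjj" already present; 0 new (none)
  "hnjjjjhnh" → prefix "hnjjjj" already present; 3 new (h, n, h)
  "hhhhjjjjnjj" → prefix "hh" already present; 9 new (h, h, j, j, j, j, n, j, j)
  "hhjjjjhj" → prefix "hhjj" already present; 4 new (j, j, h, j)
  "hhjjnnh" → prefix "hhjj" already present; 3 new (n, n, h)
  "nnjhnnj" → prefix "n" already present; 6 new (n, j, h, n, n, j)
Total nodes = 9 + 5 + 4 + 7 + 3 + 7 + 8 + 1 + 4 + 4 + 0 + 3 + 1 + 5 + 1 + 0 + 3 + 9 + 4 + 3 + 6 = 87

87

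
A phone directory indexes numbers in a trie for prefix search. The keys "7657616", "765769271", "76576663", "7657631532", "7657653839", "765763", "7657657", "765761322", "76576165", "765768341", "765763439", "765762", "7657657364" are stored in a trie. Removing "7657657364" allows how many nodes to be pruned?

A node on "7657657364"'s path can go only if nothing else ends at it or branches off below it.
The suffix "364" (3 nodes) is used only by "7657657364"; "7657657" is itself a stored word, so pruning stops there.
Nodes removed: 3

3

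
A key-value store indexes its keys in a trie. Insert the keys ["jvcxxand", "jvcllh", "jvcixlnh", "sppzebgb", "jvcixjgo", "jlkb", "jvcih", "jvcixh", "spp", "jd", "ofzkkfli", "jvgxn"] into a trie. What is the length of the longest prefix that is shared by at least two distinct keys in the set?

5

Equivalently: take the maximum, over all pairs, of their longest common prefix length.
"jvcixh" and "jvcixjgo" agree on "jvcix" (5 characters) before diverging; nothing deeper is shared.
Longest shared-prefix length: 5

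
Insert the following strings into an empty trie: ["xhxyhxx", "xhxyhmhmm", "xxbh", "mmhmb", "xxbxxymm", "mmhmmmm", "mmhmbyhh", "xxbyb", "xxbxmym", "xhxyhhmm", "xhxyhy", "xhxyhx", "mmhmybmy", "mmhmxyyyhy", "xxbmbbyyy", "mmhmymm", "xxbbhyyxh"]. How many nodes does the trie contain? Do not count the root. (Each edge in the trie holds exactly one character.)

63

For each word, the new-node count is its length minus the longest prefix already in the trie:
  "xhxyhxx" → 7 new (x, h, x, y, h, x, x)
  "xhxyhmhmm" → prefix "xhxyh" already present; 4 new (m, h, m, m)
  "xxbh" → prefix "x" already present; 3 new (x, b, h)
  "mmhmb" → 5 new (m, m, h, m, b)
  "xxbxxymm" → prefix "xxb" already present; 5 new (x, x, y, m, m)
  "mmhmmmm" → prefix "mmhm" already present; 3 new (m, m, m)
  "mmhmbyhh" → prefix "mmhmb" already present; 3 new (y, h, h)
  "xxbyb" → prefix "xxb" already present; 2 new (y, b)
  "xxbxmym" → prefix "xxbx" already present; 3 new (m, y, m)
  "xhxyhhmm" → prefix "xhxyh" already present; 3 new (h, m, m)
  "xhxyhy" → prefix "xhxyh" already present; 1 new (y)
  "xhxyhx" → prefix "xhxyhx" already present; 0 new (none)
  "mmhmybmy" → prefix "mmhm" already present; 4 new (y, b, m, y)
  "mmhmxyyyhy" → prefix "mmhm" already present; 6 new (x, y, y, y, h, y)
  "xxbmbbyyy" → prefix "xxb" already present; 6 new (m, b, b, y, y, y)
  "mmhmymm" → prefix "mmhmy" already present; 2 new (m, m)
  "xxbbhyyxh" → prefix "xxb" already present; 6 new (b, h, y, y, x, h)
Total nodes = 7 + 4 + 3 + 5 + 5 + 3 + 3 + 2 + 3 + 3 + 1 + 0 + 4 + 6 + 6 + 2 + 6 = 63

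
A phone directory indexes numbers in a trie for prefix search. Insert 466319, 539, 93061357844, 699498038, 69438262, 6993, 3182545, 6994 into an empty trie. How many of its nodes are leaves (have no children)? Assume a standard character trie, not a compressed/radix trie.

A leaf is a node with no children — equivalently, the end of a word that is not a proper prefix of any other stored word.
Those words: "3182545", "466319", "539", "69438262", "6993", "699498038", "93061357844"
Leaf count: 7

7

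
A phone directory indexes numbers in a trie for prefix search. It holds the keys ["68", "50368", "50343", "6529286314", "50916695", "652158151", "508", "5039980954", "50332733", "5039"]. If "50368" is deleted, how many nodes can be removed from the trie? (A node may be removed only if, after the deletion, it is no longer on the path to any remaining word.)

2

Walk "50368" from the leaf back toward the root, removing each node that no remaining word uses.
The suffix "68" (2 nodes) is used only by "50368"; the node for "503" still has the child "4", so pruning stops there.
Nodes removed: 2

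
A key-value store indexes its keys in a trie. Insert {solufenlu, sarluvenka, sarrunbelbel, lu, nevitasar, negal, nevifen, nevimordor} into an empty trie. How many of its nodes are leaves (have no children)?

8

Leaves are exactly the stored words that no other stored word extends.
Those words: "lu", "negal", "nevifen", "nevimordor", "nevitasar", "sarluvenka", "sarrunbelbel", "solufenlu"
Leaf count: 8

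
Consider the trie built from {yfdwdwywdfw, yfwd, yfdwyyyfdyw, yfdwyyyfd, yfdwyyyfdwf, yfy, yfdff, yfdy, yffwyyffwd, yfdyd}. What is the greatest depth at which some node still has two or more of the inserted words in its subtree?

9

Equivalently: take the maximum, over all pairs, of their longest common prefix length.
"yfdwyyyfd" and "yfdwyyyfdwf" agree on "yfdwyyyfd" (9 characters) before diverging; nothing deeper is shared.
Longest shared-prefix length: 9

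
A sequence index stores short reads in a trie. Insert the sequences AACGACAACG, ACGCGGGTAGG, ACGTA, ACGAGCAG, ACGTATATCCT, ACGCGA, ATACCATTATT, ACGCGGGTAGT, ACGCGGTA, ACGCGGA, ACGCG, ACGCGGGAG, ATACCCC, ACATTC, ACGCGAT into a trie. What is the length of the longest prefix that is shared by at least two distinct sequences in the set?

10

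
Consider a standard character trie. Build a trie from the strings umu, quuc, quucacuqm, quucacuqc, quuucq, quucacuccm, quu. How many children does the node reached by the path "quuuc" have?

1

Follow the path "quuuc" to its node, then look at its outgoing edges.
Characters that immediately follow "quuuc" among the stored strings: {q}.
That node has 1 child edge.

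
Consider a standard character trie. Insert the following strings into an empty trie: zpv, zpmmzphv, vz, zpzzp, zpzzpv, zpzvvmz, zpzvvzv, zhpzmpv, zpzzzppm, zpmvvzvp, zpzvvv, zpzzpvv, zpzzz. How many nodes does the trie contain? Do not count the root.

38

Insert word by word; a character creates a node only if that edge doesn't already exist:
  "zpv" → 3 new (z, p, v)
  "zpmmzphv" → prefix "zp" already present; 6 new (m, m, z, p, h, v)
  "vz" → 2 new (v, z)
  "zpzzp" → prefix "zp" already present; 3 new (z, z, p)
  "zpzzpv" → prefix "zpzzp" already present; 1 new (v)
  "zpzvvmz" → prefix "zpz" already present; 4 new (v, v, m, z)
  "zpzvvzv" → prefix "zpzvv" already present; 2 new (z, v)
  "zhpzmpv" → prefix "z" already present; 6 new (h, p, z, m, p, v)
  "zpzzzppm" → prefix "zpzz" already present; 4 new (z, p, p, m)
  "zpmvvzvp" → prefix "zpm" already present; 5 new (v, v, z, v, p)
  "zpzvvv" → prefix "zpzvv" already present; 1 new (v)
  "zpzzpvv" → prefix "zpzzpv" already present; 1 new (v)
  "zpzzz" → prefix "zpzzz" already present; 0 new (none)
Total nodes = 3 + 6 + 2 + 3 + 1 + 4 + 2 + 6 + 4 + 5 + 1 + 1 + 0 = 38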